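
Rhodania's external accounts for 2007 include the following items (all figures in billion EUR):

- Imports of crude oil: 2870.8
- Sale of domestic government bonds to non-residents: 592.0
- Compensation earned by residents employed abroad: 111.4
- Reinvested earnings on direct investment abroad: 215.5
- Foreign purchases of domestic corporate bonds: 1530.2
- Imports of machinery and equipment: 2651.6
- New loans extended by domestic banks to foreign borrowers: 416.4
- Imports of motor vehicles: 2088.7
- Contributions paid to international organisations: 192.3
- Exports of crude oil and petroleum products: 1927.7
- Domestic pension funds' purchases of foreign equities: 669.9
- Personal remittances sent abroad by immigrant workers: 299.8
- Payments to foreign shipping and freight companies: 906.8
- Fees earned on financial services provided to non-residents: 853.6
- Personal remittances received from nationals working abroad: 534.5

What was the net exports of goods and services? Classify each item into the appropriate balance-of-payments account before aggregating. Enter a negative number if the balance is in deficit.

-5736.6

Goods: -2651.6 + 1927.7 - 2870.8 - 2088.7 = -5683.4
Services: 853.6 - 906.8 = -53.2
Trade balance = -5683.4 + (-53.2) = -5736.6
(Excluded from the trade balance — financial account: sale of domestic government bonds to non-residents 592.0, foreign purchases of domestic corporate bonds 1530.2, new loans extended by domestic banks to foreign borrowers 416.4, domestic pension funds' purchases of foreign equities 669.9; primary income: compensation earned by residents employed abroad 111.4, reinvested earnings on direct investment abroad 215.5; secondary income: contributions paid to international organisations 192.3, personal remittances sent abroad by immigrant workers 299.8, personal remittances received from nationals working abroad 534.5.)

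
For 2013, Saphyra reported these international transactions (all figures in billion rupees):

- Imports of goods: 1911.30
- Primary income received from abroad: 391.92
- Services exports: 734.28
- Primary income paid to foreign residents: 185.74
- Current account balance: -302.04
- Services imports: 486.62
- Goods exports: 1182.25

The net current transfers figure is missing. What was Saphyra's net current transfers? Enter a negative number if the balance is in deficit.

Current account = goods balance + services balance + net primary income + net secondary income
Sum of the known components = -275.21
Net current transfers = CA - (known components) = -302.04 - (-275.21) = -26.83

-26.83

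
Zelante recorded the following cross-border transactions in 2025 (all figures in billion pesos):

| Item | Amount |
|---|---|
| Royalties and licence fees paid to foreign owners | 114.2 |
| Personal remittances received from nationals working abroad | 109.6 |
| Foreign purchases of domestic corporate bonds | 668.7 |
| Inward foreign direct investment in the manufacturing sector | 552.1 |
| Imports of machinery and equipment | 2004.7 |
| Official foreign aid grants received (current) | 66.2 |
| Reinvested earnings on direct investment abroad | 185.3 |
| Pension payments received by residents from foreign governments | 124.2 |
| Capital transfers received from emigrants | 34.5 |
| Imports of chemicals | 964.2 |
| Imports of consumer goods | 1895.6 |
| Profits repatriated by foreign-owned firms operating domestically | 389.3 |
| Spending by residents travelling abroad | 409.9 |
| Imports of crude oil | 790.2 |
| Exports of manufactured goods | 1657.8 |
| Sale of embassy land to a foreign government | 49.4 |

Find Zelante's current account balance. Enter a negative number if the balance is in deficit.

Goods: 1657.8 - 2004.7 - 1895.6 - 964.2 - 790.2 = -3996.9
Services: -409.9 - 114.2 = -524.1
Primary income: 185.3 - 389.3 = -204.0
Secondary income: 109.6 + 124.2 + 66.2 = 300.0
Current account = (-3996.9) + (-524.1) + (-204.0) + 300.0 = -4425.0
(Excluded from the current account — financial account: foreign purchases of domestic corporate bonds 668.7, inward foreign direct investment in the manufacturing sector 552.1; capital account: capital transfers received from emigrants 34.5, sale of embassy land to a foreign government 49.4.)

-4425.0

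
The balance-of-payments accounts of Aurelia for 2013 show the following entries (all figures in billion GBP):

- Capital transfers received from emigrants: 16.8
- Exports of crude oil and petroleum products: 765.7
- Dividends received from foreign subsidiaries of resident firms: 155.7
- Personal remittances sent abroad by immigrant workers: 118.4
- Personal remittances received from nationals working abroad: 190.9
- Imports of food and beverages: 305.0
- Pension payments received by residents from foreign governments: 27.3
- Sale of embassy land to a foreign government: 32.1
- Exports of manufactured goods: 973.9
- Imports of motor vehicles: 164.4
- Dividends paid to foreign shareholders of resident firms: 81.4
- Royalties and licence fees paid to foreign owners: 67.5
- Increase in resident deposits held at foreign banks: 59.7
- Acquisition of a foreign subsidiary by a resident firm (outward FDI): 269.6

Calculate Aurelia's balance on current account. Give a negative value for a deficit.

Goods: -164.4 - 305.0 + 973.9 + 765.7 = 1270.2
Services: -67.5
Primary income: -81.4 + 155.7 = 74.3
Secondary income: 190.9 - 118.4 + 27.3 = 99.8
Current account = 1270.2 + (-67.5) + 74.3 + 99.8 = 1376.8
(Excluded from the current account — capital account: capital transfers received from emigrants 16.8, sale of embassy land to a foreign government 32.1; financial account: increase in resident deposits held at foreign banks 59.7, acquisition of a foreign subsidiary by a resident firm (outward FDI) 269.6.)

1376.8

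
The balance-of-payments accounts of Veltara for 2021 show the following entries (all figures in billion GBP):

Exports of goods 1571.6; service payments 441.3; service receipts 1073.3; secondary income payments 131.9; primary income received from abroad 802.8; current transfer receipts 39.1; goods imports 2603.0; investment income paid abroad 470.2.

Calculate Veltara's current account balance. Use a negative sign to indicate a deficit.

Goods balance = 1571.6 - 2603.0 = -1031.4
Services balance = 1073.3 - 441.3 = 632.0
Trade balance (goods + services) = -1031.4 + 632.0 = -399.4
Net primary income = 802.8 - 470.2 = 332.6
Net secondary income = 39.1 - 131.9 = -92.8
Current account = -399.4 + 332.6 + (-92.8) = -159.6

-159.6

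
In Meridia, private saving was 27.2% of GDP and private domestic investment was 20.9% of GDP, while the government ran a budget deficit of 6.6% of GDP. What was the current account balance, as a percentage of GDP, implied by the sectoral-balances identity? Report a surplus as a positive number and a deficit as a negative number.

-0.3

By the sectoral-balances identity, CA = (S_private - I) + (T - G).
Private balance = 27.2 - 20.9 = 6.3
Government balance (T - G) = -6.6
CA = 6.3 + (-6.6) = -0.3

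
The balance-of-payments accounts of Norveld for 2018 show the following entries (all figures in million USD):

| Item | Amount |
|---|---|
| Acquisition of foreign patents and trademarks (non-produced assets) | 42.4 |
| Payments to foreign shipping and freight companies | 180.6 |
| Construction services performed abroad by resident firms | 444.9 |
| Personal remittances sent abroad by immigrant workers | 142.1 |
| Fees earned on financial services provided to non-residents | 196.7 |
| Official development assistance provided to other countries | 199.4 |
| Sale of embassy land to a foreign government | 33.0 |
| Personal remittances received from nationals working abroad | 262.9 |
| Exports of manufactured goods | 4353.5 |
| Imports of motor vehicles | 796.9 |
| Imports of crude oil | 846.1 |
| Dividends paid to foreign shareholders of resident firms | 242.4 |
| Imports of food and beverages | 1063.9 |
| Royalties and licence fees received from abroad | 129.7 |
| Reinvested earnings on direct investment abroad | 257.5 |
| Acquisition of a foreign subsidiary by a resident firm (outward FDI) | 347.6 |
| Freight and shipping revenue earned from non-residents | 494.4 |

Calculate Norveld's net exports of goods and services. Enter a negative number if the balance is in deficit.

Goods: 4353.5 - 796.9 - 1063.9 - 846.1 = 1646.6
Services: 494.4 - 180.6 + 444.9 + 196.7 + 129.7 = 1085.1
Trade balance = 1646.6 + 1085.1 = 2731.7
(Excluded from the trade balance — capital account: acquisition of foreign patents and trademarks (non-produced assets) 42.4, sale of embassy land to a foreign government 33.0; secondary income: personal remittances sent abroad by immigrant workers 142.1, official development assistance provided to other countries 199.4, personal remittances received from nationals working abroad 262.9; primary income: dividends paid to foreign shareholders of resident firms 242.4, reinvested earnings on direct investment abroad 257.5; financial account: acquisition of a foreign subsidiary by a resident firm (outward FDI) 347.6.)

2731.7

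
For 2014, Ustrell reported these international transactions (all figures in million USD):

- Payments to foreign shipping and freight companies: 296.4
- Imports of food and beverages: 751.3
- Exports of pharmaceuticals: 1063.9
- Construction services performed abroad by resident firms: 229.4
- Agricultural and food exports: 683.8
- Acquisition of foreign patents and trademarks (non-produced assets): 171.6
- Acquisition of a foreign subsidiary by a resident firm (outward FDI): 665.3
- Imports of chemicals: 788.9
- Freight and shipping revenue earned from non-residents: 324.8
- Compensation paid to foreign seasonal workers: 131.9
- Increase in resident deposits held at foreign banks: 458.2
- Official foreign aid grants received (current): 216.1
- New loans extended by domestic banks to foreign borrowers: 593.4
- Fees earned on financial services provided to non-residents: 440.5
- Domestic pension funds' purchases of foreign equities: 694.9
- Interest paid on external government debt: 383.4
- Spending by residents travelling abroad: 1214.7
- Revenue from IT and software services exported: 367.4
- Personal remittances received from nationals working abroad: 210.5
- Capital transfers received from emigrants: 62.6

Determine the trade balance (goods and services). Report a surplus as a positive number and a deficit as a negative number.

Goods: -788.9 + 683.8 - 751.3 + 1063.9 = 207.5
Services: 367.4 + 440.5 - 296.4 + 229.4 - 1214.7 + 324.8 = -149.0
Trade balance = 207.5 + (-149.0) = 58.5
(Excluded from the trade balance — capital account: acquisition of foreign patents and trademarks (non-produced assets) 171.6, capital transfers received from emigrants 62.6; financial account: acquisition of a foreign subsidiary by a resident firm (outward FDI) 665.3, increase in resident deposits held at foreign banks 458.2, new loans extended by domestic banks to foreign borrowers 593.4, domestic pension funds' purchases of foreign equities 694.9; primary income: compensation paid to foreign seasonal workers 131.9, interest paid on external government debt 383.4; secondary income: official foreign aid grants received (current) 216.1, personal remittances received from nationals working abroad 210.5.)

58.5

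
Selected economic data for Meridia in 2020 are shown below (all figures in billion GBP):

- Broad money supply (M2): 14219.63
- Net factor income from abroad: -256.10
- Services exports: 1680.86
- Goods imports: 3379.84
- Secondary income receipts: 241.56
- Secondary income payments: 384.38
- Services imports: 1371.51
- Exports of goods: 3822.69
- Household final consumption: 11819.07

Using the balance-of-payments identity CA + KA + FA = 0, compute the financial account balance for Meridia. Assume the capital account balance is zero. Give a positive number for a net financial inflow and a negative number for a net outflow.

-353.28

Goods balance = 3822.69 - 3379.84 = 442.85
Services balance = 1680.86 - 1371.51 = 309.35
Trade balance (goods + services) = 442.85 + 309.35 = 752.20
Net primary income = -256.10
Net secondary income = 241.56 - 384.38 = -142.82
Current account = 752.20 + (-256.10) + (-142.82) = 353.28
Financial account = -(353.28) = -353.28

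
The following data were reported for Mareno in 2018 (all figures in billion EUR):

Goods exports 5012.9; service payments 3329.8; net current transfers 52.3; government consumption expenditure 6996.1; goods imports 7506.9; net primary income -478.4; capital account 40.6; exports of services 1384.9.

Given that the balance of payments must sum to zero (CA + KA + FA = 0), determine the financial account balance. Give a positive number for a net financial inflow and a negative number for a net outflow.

4824.4

Goods balance = 5012.9 - 7506.9 = -2494.0
Services balance = 1384.9 - 3329.8 = -1944.9
Trade balance (goods + services) = -2494.0 + (-1944.9) = -4438.9
Net primary income = -478.4
Net secondary income = 52.3
Current account = -4438.9 + (-478.4) + 52.3 = -4865.0
Financial account = -(-4865.0 + 40.6) = 4824.4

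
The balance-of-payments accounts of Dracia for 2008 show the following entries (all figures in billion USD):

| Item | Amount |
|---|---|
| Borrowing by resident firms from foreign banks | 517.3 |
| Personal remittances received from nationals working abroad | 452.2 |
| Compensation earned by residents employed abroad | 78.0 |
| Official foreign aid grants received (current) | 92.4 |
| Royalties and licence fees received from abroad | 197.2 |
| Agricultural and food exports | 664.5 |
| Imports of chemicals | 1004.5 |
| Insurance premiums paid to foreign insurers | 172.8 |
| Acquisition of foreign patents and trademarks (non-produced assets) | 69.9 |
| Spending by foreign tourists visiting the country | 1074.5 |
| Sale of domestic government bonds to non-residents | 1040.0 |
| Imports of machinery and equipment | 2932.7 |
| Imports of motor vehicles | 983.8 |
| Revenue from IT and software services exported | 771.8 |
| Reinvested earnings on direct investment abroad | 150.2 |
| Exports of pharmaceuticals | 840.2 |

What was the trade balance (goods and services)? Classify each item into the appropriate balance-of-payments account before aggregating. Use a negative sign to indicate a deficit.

Goods: 664.5 - 1004.5 - 2932.7 - 983.8 + 840.2 = -3416.3
Services: -172.8 + 1074.5 + 197.2 + 771.8 = 1870.7
Trade balance = -3416.3 + 1870.7 = -1545.6
(Excluded from the trade balance — financial account: borrowing by resident firms from foreign banks 517.3, sale of domestic government bonds to non-residents 1040.0; secondary income: personal remittances received from nationals working abroad 452.2, official foreign aid grants received (current) 92.4; primary income: compensation earned by residents employed abroad 78.0, reinvested earnings on direct investment abroad 150.2; capital account: acquisition of foreign patents and trademarks (non-produced assets) 69.9.)

-1545.6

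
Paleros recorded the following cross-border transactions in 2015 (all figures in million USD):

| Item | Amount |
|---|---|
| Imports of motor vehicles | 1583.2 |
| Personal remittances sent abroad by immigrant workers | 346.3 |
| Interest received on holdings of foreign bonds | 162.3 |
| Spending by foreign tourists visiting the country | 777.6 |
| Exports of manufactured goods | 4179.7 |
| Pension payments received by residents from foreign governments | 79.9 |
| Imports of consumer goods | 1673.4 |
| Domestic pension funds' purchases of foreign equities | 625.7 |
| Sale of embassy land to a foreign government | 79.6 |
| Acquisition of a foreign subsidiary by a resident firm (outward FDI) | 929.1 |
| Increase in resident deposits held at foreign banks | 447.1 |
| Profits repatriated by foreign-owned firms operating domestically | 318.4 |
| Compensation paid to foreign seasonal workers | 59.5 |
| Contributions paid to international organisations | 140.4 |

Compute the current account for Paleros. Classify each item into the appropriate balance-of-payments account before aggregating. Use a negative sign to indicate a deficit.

1078.3

Goods: -1673.4 + 4179.7 - 1583.2 = 923.1
Services: 777.6
Primary income: 162.3 - 318.4 - 59.5 = -215.6
Secondary income: 79.9 - 346.3 - 140.4 = -406.8
Current account = 923.1 + 777.6 + (-215.6) + (-406.8) = 1078.3
(Excluded from the current account — financial account: domestic pension funds' purchases of foreign equities 625.7, acquisition of a foreign subsidiary by a resident firm (outward FDI) 929.1, increase in resident deposits held at foreign banks 447.1; capital account: sale of embassy land to a foreign government 79.6.)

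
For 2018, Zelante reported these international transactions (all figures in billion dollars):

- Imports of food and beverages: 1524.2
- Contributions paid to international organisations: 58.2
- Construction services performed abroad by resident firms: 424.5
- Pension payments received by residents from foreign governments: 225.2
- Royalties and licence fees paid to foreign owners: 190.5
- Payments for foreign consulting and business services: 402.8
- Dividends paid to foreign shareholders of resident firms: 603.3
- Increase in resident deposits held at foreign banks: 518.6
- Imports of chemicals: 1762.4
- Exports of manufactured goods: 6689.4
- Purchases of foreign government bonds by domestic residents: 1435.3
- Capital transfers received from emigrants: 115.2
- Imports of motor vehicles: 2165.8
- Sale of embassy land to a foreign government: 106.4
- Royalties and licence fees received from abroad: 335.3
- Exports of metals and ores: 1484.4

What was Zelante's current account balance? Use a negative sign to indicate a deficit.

2451.6

Goods: 1484.4 - 1762.4 - 2165.8 - 1524.2 + 6689.4 = 2721.4
Services: -190.5 - 402.8 + 424.5 + 335.3 = 166.5
Primary income: -603.3
Secondary income: 225.2 - 58.2 = 167.0
Current account = 2721.4 + 166.5 + (-603.3) + 167.0 = 2451.6
(Excluded from the current account — financial account: increase in resident deposits held at foreign banks 518.6, purchases of foreign government bonds by domestic residents 1435.3; capital account: capital transfers received from emigrants 115.2, sale of embassy land to a foreign government 106.4.)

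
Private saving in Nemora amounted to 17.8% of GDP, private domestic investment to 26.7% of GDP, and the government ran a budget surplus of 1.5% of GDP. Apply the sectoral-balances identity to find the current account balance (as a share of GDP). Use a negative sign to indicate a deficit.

By the sectoral-balances identity, CA = (S_private - I) + (T - G).
Private balance = 17.8 - 26.7 = -8.9
Government balance (T - G) = 1.5
CA = -8.9 + 1.5 = -7.4

-7.4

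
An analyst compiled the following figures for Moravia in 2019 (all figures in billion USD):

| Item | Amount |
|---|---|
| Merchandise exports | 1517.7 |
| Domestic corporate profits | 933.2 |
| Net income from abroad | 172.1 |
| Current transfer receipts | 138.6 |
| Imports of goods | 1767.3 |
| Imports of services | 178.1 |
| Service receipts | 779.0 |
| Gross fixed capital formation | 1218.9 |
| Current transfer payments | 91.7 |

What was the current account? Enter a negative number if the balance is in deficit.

Goods balance = 1517.7 - 1767.3 = -249.6
Services balance = 779.0 - 178.1 = 600.9
Trade balance (goods + services) = -249.6 + 600.9 = 351.3
Net primary income = 172.1
Net secondary income = 138.6 - 91.7 = 46.9
Current account = 351.3 + 172.1 + 46.9 = 570.3

570.3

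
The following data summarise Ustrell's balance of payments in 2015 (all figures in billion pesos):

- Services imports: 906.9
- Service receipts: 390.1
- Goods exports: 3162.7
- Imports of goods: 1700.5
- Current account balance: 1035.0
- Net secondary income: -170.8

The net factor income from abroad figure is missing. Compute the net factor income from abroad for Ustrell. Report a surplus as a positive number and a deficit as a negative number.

260.4

Current account = goods balance + services balance + net primary income + net secondary income
Sum of the known components = 774.6
Net factor income from abroad = CA - (known components) = 1035.0 - 774.6 = 260.4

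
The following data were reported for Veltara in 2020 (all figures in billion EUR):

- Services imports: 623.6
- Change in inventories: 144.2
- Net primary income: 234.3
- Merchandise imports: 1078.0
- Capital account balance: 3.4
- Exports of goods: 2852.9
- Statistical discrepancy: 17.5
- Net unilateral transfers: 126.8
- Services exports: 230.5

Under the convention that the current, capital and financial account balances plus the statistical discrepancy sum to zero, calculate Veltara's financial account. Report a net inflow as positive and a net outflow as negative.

-1763.8

Goods balance = 2852.9 - 1078.0 = 1774.9
Services balance = 230.5 - 623.6 = -393.1
Trade balance (goods + services) = 1774.9 + (-393.1) = 1381.8
Net primary income = 234.3
Net secondary income = 126.8
Current account = 1381.8 + 234.3 + 126.8 = 1742.9
Financial account = -(1742.9 + 3.4 + 17.5) = -1763.8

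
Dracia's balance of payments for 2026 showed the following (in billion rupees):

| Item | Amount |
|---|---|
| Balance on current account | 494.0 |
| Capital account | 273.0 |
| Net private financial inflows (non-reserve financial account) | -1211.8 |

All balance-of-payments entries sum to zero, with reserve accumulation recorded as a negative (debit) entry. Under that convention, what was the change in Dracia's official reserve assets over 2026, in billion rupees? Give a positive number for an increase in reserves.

Official reserve transactions balance = -(494.0 + 273.0 + (-1211.8)) = 444.8
An accumulation of reserves is recorded as a debit (negative entry), so the change in the stock of reserves is the negative of that balance.
Change in official reserves = -(444.8) = -444.8

-444.8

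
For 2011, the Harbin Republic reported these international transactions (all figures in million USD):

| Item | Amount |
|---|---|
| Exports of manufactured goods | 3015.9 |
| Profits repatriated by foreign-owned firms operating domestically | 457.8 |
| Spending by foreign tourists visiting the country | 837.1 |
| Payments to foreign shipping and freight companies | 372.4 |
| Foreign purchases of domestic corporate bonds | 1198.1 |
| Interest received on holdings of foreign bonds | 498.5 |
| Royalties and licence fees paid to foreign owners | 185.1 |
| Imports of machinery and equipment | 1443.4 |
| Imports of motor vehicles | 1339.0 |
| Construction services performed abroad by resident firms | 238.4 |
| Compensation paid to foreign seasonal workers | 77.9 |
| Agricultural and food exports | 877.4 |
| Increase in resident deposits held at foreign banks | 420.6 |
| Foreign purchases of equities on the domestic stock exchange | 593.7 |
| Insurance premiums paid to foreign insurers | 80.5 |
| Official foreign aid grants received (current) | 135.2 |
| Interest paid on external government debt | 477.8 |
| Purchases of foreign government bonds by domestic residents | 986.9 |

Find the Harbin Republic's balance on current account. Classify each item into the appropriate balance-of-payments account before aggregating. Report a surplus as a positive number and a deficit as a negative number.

1168.6

Goods: 877.4 - 1339.0 - 1443.4 + 3015.9 = 1110.9
Services: -185.1 + 238.4 - 372.4 + 837.1 - 80.5 = 437.5
Primary income: -77.9 + 498.5 - 477.8 - 457.8 = -515.0
Secondary income: 135.2
Current account = 1110.9 + 437.5 + (-515.0) + 135.2 = 1168.6
(Excluded from the current account — financial account: foreign purchases of domestic corporate bonds 1198.1, increase in resident deposits held at foreign banks 420.6, foreign purchases of equities on the domestic stock exchange 593.7, purchases of foreign government bonds by domestic residents 986.9.)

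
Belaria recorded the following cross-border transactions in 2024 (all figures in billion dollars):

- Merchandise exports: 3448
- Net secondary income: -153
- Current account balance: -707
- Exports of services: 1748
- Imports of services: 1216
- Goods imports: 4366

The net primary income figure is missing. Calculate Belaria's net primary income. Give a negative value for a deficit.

-168

Current account = goods balance + services balance + net primary income + net secondary income
Sum of the known components = -539
Net primary income = CA - (known components) = -707 - (-539) = -168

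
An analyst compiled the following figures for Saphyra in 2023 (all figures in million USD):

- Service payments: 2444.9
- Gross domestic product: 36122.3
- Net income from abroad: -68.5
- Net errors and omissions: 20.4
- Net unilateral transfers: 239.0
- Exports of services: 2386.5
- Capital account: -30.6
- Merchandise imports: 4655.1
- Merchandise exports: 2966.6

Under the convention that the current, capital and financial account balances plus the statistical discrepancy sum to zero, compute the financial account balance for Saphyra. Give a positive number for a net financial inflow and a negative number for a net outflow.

Goods balance = 2966.6 - 4655.1 = -1688.5
Services balance = 2386.5 - 2444.9 = -58.4
Trade balance (goods + services) = -1688.5 + (-58.4) = -1746.9
Net primary income = -68.5
Net secondary income = 239.0
Current account = -1746.9 + (-68.5) + 239.0 = -1576.4
Financial account = -(-1576.4 + (-30.6) + 20.4) = 1586.6

1586.6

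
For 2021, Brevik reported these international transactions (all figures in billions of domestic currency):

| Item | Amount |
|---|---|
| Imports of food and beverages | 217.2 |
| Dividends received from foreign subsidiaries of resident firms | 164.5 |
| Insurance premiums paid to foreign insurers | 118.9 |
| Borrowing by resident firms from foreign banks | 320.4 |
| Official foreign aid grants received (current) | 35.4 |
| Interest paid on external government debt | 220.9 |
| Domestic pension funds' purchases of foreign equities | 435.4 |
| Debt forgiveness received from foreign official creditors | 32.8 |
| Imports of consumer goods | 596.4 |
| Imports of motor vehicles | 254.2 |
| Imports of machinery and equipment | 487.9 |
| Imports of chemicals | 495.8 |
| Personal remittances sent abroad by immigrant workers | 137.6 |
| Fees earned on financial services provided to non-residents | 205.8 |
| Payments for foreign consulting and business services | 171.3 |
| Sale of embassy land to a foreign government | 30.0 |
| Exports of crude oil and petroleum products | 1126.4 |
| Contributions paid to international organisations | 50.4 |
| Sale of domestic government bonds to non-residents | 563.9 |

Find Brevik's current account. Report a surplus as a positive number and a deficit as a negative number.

Goods: -254.2 - 487.9 + 1126.4 - 596.4 - 495.8 - 217.2 = -925.1
Services: -118.9 - 171.3 + 205.8 = -84.4
Primary income: 164.5 - 220.9 = -56.4
Secondary income: -50.4 + 35.4 - 137.6 = -152.6
Current account = (-925.1) + (-84.4) + (-56.4) + (-152.6) = -1218.5
(Excluded from the current account — financial account: borrowing by resident firms from foreign banks 320.4, domestic pension funds' purchases of foreign equities 435.4, sale of domestic government bonds to non-residents 563.9; capital account: debt forgiveness received from foreign official creditors 32.8, sale of embassy land to a foreign government 30.0.)

-1218.5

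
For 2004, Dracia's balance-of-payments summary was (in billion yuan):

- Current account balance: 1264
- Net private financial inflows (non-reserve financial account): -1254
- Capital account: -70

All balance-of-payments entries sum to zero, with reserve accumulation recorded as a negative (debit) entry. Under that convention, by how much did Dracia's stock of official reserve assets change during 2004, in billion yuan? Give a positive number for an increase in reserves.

-60

Official reserve transactions balance = -(1264 + (-70) + (-1254)) = 60
An accumulation of reserves is recorded as a debit (negative entry), so the change in the stock of reserves is the negative of that balance.
Change in official reserves = -(60) = -60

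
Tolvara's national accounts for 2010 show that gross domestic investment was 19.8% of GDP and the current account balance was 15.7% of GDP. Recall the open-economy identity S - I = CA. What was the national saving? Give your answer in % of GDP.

S = I + CA = 19.8 + 15.7 = 35.5

35.5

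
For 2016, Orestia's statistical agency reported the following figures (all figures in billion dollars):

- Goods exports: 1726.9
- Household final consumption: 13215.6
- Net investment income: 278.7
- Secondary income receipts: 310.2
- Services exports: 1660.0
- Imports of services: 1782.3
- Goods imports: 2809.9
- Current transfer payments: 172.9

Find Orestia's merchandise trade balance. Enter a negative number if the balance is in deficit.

-1083.0

Goods balance = 1726.9 - 2809.9 = -1083.0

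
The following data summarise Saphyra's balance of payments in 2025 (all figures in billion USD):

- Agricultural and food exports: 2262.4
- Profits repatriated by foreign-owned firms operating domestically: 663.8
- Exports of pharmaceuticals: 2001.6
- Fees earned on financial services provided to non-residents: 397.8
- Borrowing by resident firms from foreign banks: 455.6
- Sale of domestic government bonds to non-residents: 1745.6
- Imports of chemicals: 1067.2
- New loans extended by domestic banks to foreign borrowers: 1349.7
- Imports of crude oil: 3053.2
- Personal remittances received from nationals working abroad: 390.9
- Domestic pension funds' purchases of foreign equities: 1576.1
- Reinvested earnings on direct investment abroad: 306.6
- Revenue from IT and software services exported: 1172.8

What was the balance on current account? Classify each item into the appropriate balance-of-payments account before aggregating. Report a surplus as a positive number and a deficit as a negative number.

1747.9

Goods: 2001.6 + 2262.4 - 3053.2 - 1067.2 = 143.6
Services: 1172.8 + 397.8 = 1570.6
Primary income: 306.6 - 663.8 = -357.2
Secondary income: 390.9
Current account = 143.6 + 1570.6 + (-357.2) + 390.9 = 1747.9
(Excluded from the current account — financial account: borrowing by resident firms from foreign banks 455.6, sale of domestic government bonds to non-residents 1745.6, new loans extended by domestic banks to foreign borrowers 1349.7, domestic pension funds' purchases of foreign equities 1576.1.)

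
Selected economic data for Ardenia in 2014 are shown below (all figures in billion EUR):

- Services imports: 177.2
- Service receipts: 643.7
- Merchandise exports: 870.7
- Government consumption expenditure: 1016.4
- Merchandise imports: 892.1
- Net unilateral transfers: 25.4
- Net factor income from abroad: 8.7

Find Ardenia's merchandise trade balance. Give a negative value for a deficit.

Goods balance = 870.7 - 892.1 = -21.4

-21.4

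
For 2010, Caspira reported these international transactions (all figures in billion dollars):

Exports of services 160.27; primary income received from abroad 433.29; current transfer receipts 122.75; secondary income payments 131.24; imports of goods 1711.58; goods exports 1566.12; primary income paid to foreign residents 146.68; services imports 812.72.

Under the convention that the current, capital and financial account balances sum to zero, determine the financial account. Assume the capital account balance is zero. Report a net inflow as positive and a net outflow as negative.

519.79

Goods balance = 1566.12 - 1711.58 = -145.46
Services balance = 160.27 - 812.72 = -652.45
Trade balance (goods + services) = -145.46 + (-652.45) = -797.91
Net primary income = 433.29 - 146.68 = 286.61
Net secondary income = 122.75 - 131.24 = -8.49
Current account = -797.91 + 286.61 + (-8.49) = -519.79
Financial account = -(-519.79) = 519.79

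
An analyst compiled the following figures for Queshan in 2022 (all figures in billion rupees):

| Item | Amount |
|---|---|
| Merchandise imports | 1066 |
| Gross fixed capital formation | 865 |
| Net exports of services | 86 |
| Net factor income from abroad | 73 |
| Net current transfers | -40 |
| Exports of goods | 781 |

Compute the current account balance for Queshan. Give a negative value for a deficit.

-166

Goods balance = 781 - 1066 = -285
Services balance = 86
Trade balance (goods + services) = -285 + 86 = -199
Net primary income = 73
Net secondary income = -40
Current account = -199 + 73 + (-40) = -166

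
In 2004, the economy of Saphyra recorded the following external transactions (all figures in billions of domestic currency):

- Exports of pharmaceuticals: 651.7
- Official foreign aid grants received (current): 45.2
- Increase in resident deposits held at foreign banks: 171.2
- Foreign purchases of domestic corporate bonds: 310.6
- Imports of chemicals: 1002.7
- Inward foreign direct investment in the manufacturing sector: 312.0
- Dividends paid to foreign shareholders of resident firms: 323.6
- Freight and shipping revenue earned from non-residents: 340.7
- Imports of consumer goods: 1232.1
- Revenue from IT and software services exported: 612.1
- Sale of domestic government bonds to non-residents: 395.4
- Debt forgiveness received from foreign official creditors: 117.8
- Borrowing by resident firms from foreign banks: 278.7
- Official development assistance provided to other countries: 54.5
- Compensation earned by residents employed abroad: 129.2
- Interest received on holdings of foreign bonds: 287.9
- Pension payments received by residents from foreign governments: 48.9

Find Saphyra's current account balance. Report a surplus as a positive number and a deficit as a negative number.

-497.2

Goods: 651.7 - 1002.7 - 1232.1 = -1583.1
Services: 340.7 + 612.1 = 952.8
Primary income: -323.6 + 129.2 + 287.9 = 93.5
Secondary income: -54.5 + 48.9 + 45.2 = 39.6
Current account = (-1583.1) + 952.8 + 93.5 + 39.6 = -497.2
(Excluded from the current account — financial account: increase in resident deposits held at foreign banks 171.2, foreign purchases of domestic corporate bonds 310.6, inward foreign direct investment in the manufacturing sector 312.0, sale of domestic government bonds to non-residents 395.4, borrowing by resident firms from foreign banks 278.7; capital account: debt forgiveness received from foreign official creditors 117.8.)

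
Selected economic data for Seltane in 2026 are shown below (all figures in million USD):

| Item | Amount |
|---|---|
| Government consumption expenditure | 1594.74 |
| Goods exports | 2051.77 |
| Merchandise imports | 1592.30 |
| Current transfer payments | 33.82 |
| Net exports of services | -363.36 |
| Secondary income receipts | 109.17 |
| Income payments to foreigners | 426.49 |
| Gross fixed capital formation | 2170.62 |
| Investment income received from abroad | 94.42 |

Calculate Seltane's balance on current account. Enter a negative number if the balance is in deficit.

Goods balance = 2051.77 - 1592.30 = 459.47
Services balance = -363.36
Trade balance (goods + services) = 459.47 + (-363.36) = 96.11
Net primary income = 94.42 - 426.49 = -332.07
Net secondary income = 109.17 - 33.82 = 75.35
Current account = 96.11 + (-332.07) + 75.35 = -160.61

-160.61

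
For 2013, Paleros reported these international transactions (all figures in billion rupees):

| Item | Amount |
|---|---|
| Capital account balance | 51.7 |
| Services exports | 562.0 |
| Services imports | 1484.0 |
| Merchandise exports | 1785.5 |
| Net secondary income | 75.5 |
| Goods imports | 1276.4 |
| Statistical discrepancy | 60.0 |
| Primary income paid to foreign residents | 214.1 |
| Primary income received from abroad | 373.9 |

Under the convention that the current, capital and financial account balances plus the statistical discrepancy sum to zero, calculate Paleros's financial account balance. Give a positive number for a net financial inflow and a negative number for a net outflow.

65.9

Goods balance = 1785.5 - 1276.4 = 509.1
Services balance = 562.0 - 1484.0 = -922.0
Trade balance (goods + services) = 509.1 + (-922.0) = -412.9
Net primary income = 373.9 - 214.1 = 159.8
Net secondary income = 75.5
Current account = -412.9 + 159.8 + 75.5 = -177.6
Financial account = -(-177.6 + 51.7 + 60.0) = 65.9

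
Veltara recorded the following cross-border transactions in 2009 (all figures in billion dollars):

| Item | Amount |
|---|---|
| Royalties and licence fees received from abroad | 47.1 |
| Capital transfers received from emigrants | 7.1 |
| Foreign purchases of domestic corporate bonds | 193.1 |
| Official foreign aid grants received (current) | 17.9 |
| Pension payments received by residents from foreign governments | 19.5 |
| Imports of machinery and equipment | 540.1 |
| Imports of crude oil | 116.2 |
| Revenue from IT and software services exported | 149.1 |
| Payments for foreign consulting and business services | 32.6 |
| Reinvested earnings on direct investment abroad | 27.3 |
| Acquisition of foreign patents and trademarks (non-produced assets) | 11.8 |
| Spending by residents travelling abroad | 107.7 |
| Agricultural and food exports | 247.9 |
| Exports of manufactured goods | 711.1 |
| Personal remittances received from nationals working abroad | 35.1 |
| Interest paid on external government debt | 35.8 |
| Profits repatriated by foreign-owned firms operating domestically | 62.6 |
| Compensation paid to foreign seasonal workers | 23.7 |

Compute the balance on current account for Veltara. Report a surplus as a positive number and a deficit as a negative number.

336.3

Goods: -540.1 + 247.9 - 116.2 + 711.1 = 302.7
Services: -32.6 + 149.1 + 47.1 - 107.7 = 55.9
Primary income: -35.8 - 23.7 + 27.3 - 62.6 = -94.8
Secondary income: 19.5 + 35.1 + 17.9 = 72.5
Current account = 302.7 + 55.9 + (-94.8) + 72.5 = 336.3
(Excluded from the current account — capital account: capital transfers received from emigrants 7.1, acquisition of foreign patents and trademarks (non-produced assets) 11.8; financial account: foreign purchases of domestic corporate bonds 193.1.)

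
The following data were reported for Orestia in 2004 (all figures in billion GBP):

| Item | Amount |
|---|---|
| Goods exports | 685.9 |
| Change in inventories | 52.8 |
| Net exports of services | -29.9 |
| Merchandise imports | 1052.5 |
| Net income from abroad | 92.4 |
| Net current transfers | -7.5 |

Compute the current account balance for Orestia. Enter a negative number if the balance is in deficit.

-311.6

Goods balance = 685.9 - 1052.5 = -366.6
Services balance = -29.9
Trade balance (goods + services) = -366.6 + (-29.9) = -396.5
Net primary income = 92.4
Net secondary income = -7.5
Current account = -396.5 + 92.4 + (-7.5) = -311.6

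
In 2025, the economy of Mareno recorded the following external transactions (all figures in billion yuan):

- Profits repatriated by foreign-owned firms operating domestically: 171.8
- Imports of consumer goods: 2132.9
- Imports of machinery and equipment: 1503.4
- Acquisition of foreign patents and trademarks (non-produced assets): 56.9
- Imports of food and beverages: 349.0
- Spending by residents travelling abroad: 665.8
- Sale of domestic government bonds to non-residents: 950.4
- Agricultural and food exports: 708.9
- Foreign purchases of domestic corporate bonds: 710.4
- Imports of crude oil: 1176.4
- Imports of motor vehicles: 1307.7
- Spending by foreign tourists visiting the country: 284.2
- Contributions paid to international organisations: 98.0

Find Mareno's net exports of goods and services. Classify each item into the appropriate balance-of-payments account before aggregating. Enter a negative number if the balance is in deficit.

-6142.1

Goods: -1176.4 - 2132.9 - 349.0 - 1307.7 + 708.9 - 1503.4 = -5760.5
Services: 284.2 - 665.8 = -381.6
Trade balance = -5760.5 + (-381.6) = -6142.1
(Excluded from the trade balance — primary income: profits repatriated by foreign-owned firms operating domestically 171.8; capital account: acquisition of foreign patents and trademarks (non-produced assets) 56.9; financial account: sale of domestic government bonds to non-residents 950.4, foreign purchases of domestic corporate bonds 710.4; secondary income: contributions paid to international organisations 98.0.)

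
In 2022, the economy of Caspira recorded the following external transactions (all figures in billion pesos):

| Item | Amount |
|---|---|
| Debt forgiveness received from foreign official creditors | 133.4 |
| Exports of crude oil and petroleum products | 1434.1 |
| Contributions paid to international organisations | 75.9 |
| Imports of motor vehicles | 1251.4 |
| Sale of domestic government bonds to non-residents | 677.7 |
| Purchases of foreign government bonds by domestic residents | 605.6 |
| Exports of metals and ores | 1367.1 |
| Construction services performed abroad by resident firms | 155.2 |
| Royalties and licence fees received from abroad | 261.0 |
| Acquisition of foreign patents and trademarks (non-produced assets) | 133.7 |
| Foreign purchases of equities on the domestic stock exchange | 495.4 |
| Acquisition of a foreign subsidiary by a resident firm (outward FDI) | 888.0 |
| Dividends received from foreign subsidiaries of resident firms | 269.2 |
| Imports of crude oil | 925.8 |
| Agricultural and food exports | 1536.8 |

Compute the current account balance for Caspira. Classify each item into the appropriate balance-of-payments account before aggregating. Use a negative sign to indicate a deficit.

2770.3

Goods: 1434.1 - 1251.4 + 1536.8 - 925.8 + 1367.1 = 2160.8
Services: 155.2 + 261.0 = 416.2
Primary income: 269.2
Secondary income: -75.9
Current account = 2160.8 + 416.2 + 269.2 + (-75.9) = 2770.3
(Excluded from the current account — capital account: debt forgiveness received from foreign official creditors 133.4, acquisition of foreign patents and trademarks (non-produced assets) 133.7; financial account: sale of domestic government bonds to non-residents 677.7, purchases of foreign government bonds by domestic residents 605.6, foreign purchases of equities on the domestic stock exchange 495.4, acquisition of a foreign subsidiary by a resident firm (outward FDI) 888.0.)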